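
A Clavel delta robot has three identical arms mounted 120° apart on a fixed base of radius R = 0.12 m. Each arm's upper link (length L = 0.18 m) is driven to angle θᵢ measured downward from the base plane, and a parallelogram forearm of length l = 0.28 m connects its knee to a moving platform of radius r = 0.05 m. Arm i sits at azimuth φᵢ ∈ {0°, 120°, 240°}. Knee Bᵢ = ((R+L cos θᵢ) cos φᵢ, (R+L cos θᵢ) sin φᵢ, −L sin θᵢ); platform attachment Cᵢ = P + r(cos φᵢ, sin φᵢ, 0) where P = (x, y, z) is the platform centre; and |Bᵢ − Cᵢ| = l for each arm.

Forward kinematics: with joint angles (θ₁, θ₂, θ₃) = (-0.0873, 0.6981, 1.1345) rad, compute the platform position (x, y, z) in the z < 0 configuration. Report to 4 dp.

(0.1241, 0.0618, -0.2270)

φ1=0.0°: virtual centre (0.2493, 0.0000, 0.0157), radius l
φ2=120.0°: virtual centre (-0.1039, 0.1800, -0.1157), radius l
φ3=240.0°: virtual centre (-0.0730, -0.1265, -0.1631), radius l
subtract pairs → two planes through P
[-0.7065 0.3601 -0.2628]·P = -0.0058;  [-0.6447 -0.2530 -0.3577]·P = -0.0145
det = 0.4109;  x = 0.0162+-0.4752z,  y = 0.0158+-0.2027z
quadratic in z: (1.2669)z²+(0.1838)z+(-0.0236)=0, √Δ=0.3915 → z ∈ {-0.2270, 0.0820}; z = -0.2270 (taking z<0)
x = 0.1241, y = 0.0618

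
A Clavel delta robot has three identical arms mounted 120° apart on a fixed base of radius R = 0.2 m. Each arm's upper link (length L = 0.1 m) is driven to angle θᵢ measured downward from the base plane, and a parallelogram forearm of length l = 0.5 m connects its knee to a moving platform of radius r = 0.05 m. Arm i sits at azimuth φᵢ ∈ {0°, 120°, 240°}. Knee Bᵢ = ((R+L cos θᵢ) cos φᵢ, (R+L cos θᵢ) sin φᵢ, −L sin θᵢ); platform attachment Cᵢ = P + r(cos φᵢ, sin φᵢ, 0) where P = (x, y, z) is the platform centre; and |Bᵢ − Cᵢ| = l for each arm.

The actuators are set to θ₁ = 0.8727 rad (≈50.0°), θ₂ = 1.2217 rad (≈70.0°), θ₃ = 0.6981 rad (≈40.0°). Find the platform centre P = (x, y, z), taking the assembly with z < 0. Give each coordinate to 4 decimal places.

(0.0120, -0.0628, -0.5295)

S1 = (0.2143·cos0.0°, 0.2143·sin0.0°, -0.0766) = (0.2143, 0.0000, -0.0766)
S2 = (0.1842·cos120.0°, 0.1842·sin120.0°, -0.0940) = (-0.0921, 0.1595, -0.0940)
φ3=240.0°: virtual centre (-0.1133, -0.1962, -0.0643), radius l
|S₂|²−|S₁|² = -0.0090;  |S₃|²−|S₁|² = 0.0037
linear system: -0.6128x+0.3191y = -0.0090−-0.0347z; -0.6552x+-0.3925y = 0.0037−0.0247z
det = 0.4495;  x = 0.0053+-0.0128z,  y = -0.0182+0.0842z
quadratic in z: (1.0073)z²+(0.1555)z+(-0.2001)=0, √Δ=0.9113 → z ∈ {-0.5295, 0.3752}; z = -0.5295 (taking z<0)
x = 0.0120, y = -0.0628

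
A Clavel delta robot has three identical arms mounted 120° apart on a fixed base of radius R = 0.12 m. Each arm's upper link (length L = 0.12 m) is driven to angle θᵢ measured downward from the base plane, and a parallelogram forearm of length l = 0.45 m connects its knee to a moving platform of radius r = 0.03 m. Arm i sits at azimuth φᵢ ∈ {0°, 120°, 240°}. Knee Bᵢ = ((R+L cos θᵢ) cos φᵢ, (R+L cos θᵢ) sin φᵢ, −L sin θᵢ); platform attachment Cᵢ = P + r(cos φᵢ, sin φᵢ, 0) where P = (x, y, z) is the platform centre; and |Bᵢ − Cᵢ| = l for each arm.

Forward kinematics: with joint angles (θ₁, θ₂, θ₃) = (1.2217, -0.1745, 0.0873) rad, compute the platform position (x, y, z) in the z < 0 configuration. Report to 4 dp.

S1 = (0.1310·cos0.0°, 0.1310·sin0.0°, -0.1128) = (0.1310, 0.0000, -0.1128)
arm 2 at φ=120.0°: ρ2 = 0.2082;  S2 = (-0.1041, 0.1803, 0.0208)
arm 3 at φ=240.0°: ρ3 = 0.2095;  S3 = (-0.1048, -0.1815, -0.0105)
|S₂|²−|S₁|² = 0.0139;  |S₃|²−|S₁|² = 0.0141
linear system: -0.4703x+0.3606y = 0.0139−0.2672z; -0.4716x+-0.3629y = 0.0141−0.2046z
Cramer: x(z) = -0.0297+0.5011z;  y(z) = -0.0003-0.0875z
sphere 1 gives Az²+Bz+C=0 with A=1.2588, B=0.0644, C=-0.1639;  B²−4AC=0.8296;  roots -0.3874, 0.3362;  negative root z = -0.3874
x = -0.2239, y = 0.0336

(-0.2239, 0.0336, -0.3874)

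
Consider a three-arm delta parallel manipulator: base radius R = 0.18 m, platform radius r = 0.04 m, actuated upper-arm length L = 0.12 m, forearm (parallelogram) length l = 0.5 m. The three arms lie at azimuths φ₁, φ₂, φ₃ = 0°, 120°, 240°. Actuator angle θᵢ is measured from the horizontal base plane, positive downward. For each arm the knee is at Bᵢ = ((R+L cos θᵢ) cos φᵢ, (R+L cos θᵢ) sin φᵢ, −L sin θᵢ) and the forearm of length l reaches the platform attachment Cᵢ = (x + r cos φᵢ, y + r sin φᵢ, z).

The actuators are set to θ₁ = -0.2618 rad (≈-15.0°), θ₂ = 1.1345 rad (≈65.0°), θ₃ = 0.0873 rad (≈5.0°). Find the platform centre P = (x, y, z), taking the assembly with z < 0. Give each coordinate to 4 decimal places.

φ1=0.0°: virtual centre (0.2559, 0.0000, 0.0311), radius l
φ2=120.0°: virtual centre (-0.0954, 0.1652, -0.1088), radius l
arm 3 at φ=240.0°: e+L cos θ3 = 0.2595;  O3 = (-0.1298, -0.2248, -0.0105)
subtract pairs → two planes through P
linear system: -0.7025x+0.3303y = -0.0183−-0.2796z; -0.7714x+-0.4495y = 0.0010−-0.0830z
Cramer: x(z) = 0.0138-0.2684z;  y(z) = -0.0259+0.2758z
quadratic in z: (1.1481)z²+(0.0535)z+(-0.1897)=0, √Δ=0.9350 → z ∈ {-0.4305, 0.3839}; z = -0.4305 (taking z<0)
x = 0.1293, y = -0.1447

(0.1293, -0.1447, -0.4305)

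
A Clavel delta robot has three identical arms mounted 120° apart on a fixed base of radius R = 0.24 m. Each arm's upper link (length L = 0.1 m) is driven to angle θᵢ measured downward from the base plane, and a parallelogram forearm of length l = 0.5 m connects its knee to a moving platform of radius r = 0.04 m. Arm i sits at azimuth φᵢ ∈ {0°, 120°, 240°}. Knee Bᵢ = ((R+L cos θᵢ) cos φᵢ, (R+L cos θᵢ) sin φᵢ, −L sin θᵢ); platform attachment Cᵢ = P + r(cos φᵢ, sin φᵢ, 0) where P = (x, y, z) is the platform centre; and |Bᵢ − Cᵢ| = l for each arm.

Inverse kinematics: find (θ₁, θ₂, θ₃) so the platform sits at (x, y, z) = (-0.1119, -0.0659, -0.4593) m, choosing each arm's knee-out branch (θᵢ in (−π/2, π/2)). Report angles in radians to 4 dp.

θ₁ = 1.3090, θ₂ = 0.6985, θ₃ = 0.0001

rotate P by −φ1: (-0.1119, -0.0659, -0.4593)
  e−x'=0.3119;  (l²−L²−(e−x')²−y'²−z²)/2L = -0.3629
  θ1 = atan2(B,A) + arccos(C/0.5552) = 1.3090
arm 2 (φ=120.0°): x'=-0.0011, y'=0.1299
  e−x'=0.2011;  (l²−L²−(e−x')²−y'²−z²)/2L = -0.1413
  γ=atan2(-0.4593,0.2011)=-1.1581;  ψ=arccos(-0.2819)=1.8566;  θ2=γ+ψ≈0.6985
rotate P by −φ3: (0.1130, -0.0640, -0.4593)
  A=0.0870, B=-0.4593, C=(l²−L²−A²−y'²−z²)/(2L)=0.0869
  γ=atan2(-0.4593,0.0870)=-1.3836;  ψ=arccos(0.1860)=1.3837;  θ3=γ+ψ≈0.0001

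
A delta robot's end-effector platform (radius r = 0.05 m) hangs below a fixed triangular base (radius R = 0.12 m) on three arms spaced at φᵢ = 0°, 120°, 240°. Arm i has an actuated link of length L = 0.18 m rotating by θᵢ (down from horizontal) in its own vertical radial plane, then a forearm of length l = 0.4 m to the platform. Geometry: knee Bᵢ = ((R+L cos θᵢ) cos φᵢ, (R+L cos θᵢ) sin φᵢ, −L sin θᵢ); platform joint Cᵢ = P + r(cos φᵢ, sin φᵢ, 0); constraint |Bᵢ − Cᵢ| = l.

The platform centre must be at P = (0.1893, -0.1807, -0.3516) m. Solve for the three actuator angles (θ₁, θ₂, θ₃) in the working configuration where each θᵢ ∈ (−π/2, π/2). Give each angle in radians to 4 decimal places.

φ1=0.0° → target in arm frame (0.1893, -0.1807)
  A=-0.1193, B=-0.3516, C=(l²−L²−A²−y'²−z²)/(2L)=-0.1192
  γ=atan2(-0.3516,-0.1193)=-1.8979;  ψ=arccos(-0.3210)=1.8976;  θ1=γ+ψ≈-0.0003
φ2=120.0° → target in arm frame (-0.2511, -0.0736)
  A=0.3211, B=-0.3516, C=(l²−L²−A²−y'²−z²)/(2L)=-0.2905
  γ=atan2(-0.3516,0.3211)=-0.8306;  ψ=arccos(-0.6100)=2.2268;  θ2=γ+ψ≈1.3962
φ3=240.0° → target in arm frame (0.0618, 0.2543)
  e−x'=0.0082;  (l²−L²−(e−x')²−y'²−z²)/2L = -0.1688
  √(A²+B²)=0.3517;  θ3 = -1.5476+2.0713 ≈ 0.5237

θ₁ = -0.0003, θ₂ = 1.3962, θ₃ = 0.5237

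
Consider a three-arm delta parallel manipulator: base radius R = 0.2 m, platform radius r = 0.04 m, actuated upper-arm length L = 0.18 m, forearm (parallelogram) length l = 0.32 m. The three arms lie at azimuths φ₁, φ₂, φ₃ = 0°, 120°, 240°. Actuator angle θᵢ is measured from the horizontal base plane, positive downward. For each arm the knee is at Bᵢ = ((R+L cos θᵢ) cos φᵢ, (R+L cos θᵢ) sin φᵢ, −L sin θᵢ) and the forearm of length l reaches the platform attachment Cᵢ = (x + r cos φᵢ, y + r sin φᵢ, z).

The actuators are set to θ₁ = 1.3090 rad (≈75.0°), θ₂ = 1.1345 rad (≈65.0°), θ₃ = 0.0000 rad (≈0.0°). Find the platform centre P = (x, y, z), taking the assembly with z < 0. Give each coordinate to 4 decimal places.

(-0.0880, -0.1038, -0.2436)

O1 = (0.2066·cos0.0°, 0.2066·sin0.0°, -0.1739) = (0.2066, 0.0000, -0.1739)
O2 = (0.2361·cos120.0°, 0.2361·sin120.0°, -0.1631) = (-0.1180, 0.2044, -0.1631)
O3 = (0.3400·cos240.0°, 0.3400·sin240.0°, 0.0000) = (-0.1700, -0.2944, 0.0000)
|O₂|²−|O₁|² = 0.0094;  |O₃|²−|O₁|² = 0.0427
plane₁₂: -0.6492x+0.4089y+0.0215z = 0.0094
det = 0.6903;  x = -0.0333+0.2243z,  y = -0.0299+0.3036z
into |P−O₁|² = l²: 1.1425z² + 0.2220z + -0.0137 = 0;  Δ = 0.1120;  z = -0.2436 or 0.0493 → z<0 root = -0.2436
x = -0.0880, y = -0.1038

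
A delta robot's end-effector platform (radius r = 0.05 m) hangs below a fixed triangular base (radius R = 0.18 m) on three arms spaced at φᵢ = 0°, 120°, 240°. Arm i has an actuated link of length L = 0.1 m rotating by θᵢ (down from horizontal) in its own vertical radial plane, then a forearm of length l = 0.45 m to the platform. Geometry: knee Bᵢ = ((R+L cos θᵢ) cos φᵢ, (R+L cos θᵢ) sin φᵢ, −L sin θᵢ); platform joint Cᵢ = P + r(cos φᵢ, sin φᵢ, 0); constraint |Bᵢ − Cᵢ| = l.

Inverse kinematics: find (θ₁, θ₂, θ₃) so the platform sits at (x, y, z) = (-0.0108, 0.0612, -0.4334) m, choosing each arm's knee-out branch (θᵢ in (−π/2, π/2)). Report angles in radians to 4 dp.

arm 1 (φ=0.0°): x'=-0.0108, y'=0.0612
  A cos θ + B sin θ = C:  0.1408·cos θ + -0.4334·sin θ = -0.0945
  √(A²+B²)=0.4557;  θ1 = -1.2567+1.7797 ≈ 0.5231
rotate P by −φ2: (0.0584, -0.0212, -0.4334)
  e−x'=0.0716;  (l²−L²−(e−x')²−y'²−z²)/2L = -0.0046
  γ=atan2(-0.4334,0.0716)=-1.4071;  ψ=arccos(-0.0104)=1.5812;  θ2=γ+ψ≈0.1741
arm 3 (φ=240.0°): x'=-0.0476, y'=-0.0400
  A=0.1776, B=-0.4334, C=(l²−L²−A²−y'²−z²)/(2L)=-0.1424
  θ3 = atan2(B,A) + arccos(C/0.4684) = 0.6978

θ₁ = 0.5231, θ₂ = 0.1741, θ₃ = 0.6978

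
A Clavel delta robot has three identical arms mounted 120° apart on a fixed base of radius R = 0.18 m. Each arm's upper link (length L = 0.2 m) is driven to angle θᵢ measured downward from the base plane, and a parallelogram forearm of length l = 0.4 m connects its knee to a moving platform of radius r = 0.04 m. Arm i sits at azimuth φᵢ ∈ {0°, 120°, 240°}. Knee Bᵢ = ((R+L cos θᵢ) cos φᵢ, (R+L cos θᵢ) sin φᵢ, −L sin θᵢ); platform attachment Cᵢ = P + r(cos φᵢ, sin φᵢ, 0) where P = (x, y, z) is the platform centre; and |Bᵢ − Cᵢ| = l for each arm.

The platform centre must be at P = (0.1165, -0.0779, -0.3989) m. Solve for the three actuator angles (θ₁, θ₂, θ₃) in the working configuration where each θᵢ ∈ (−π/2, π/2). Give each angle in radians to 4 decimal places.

θ₁ = 0.3491, θ₂ = 1.2216, θ₃ = 0.7851

φ1=0.0° → target in arm frame (0.1165, -0.0779)
  A=0.0235, B=-0.3989, C=(l²−L²−A²−y'²−z²)/(2L)=-0.1144
  √(A²+B²)=0.3996;  θ1 = -1.5120+1.8610 ≈ 0.3491
arm 2 (φ=120.0°): x'=-0.1257, y'=-0.0619
  e−x'=0.2657;  (l²−L²−(e−x')²−y'²−z²)/2L = -0.2839
  θ2 = atan2(B,A) + arccos(C/0.4793) = 1.2216
arm 3 (φ=240.0°): x'=0.0092, y'=0.1398
  A=0.1308, B=-0.3989, C=(l²−L²−A²−y'²−z²)/(2L)=-0.1895
  √(A²+B²)=0.4198;  θ3 = -1.2540+2.0390 ≈ 0.7851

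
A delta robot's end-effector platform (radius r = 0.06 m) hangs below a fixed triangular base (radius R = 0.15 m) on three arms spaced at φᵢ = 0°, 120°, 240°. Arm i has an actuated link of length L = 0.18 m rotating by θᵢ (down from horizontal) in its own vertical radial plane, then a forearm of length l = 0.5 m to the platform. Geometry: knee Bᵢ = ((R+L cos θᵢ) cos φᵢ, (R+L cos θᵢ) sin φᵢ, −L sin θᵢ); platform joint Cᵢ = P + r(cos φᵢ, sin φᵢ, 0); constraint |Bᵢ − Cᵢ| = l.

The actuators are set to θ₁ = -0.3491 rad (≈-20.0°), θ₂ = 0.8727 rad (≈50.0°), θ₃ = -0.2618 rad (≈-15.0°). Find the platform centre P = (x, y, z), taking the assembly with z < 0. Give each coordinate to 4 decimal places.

arm 1 at φ=0.0°: e+L cos θ1 = 0.2591;  centre 1 = (0.2591, 0.0000, 0.0616)
φ2=120.0°: virtual centre (-0.1028, 0.1781, -0.1379), radius l
centre 3 = (0.2639·cos240.0°, 0.2639·sin240.0°, 0.0466) = (-0.1319, -0.2285, 0.0466)
subtract pairs → two planes through P
plane₁₂: -0.7240x+0.3563y+-0.3989z = -0.0096
Cramer: x(z) = 0.0067-0.3166z;  y(z) = -0.0134+0.4763z
sphere 1 gives Az²+Bz+C=0 with A=1.3271, B=0.0240, C=-0.1823;  B²−4AC=0.9684;  roots -0.3798, 0.3617;  negative root z = -0.3798
x = 0.1270, y = -0.1942

(0.1270, -0.1942, -0.3798)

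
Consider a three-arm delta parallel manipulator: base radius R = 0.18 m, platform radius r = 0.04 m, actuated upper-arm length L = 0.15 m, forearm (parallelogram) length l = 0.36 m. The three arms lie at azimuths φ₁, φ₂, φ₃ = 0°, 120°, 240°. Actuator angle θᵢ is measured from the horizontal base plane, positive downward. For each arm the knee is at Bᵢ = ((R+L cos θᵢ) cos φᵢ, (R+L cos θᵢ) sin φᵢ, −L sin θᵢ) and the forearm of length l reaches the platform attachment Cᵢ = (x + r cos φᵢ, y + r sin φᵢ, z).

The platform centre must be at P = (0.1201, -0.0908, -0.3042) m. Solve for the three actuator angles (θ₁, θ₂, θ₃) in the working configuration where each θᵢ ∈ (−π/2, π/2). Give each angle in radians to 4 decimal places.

arm 1 (φ=0.0°): x'=0.1201, y'=-0.0908
  e−x'=0.0199;  (l²−L²−(e−x')²−y'²−z²)/2L = 0.0197
  θ1 = atan2(B,A) + arccos(C/0.3049) = 0.0005
arm 2 (φ=120.0°): x'=-0.1387, y'=-0.0586
  e−x'=0.2787;  (l²−L²−(e−x')²−y'²−z²)/2L = -0.2218
  γ=atan2(-0.3042,0.2787)=-0.8291;  ψ=arccos(-0.5376)=2.1384;  θ2=γ+ψ≈1.3093
φ3=240.0° → target in arm frame (0.0186, 0.1494)
  e−x'=0.1214;  (l²−L²−(e−x')²−y'²−z²)/2L = -0.0750
  √(A²+B²)=0.3275;  θ3 = -1.1910+1.8019 ≈ 0.6108

θ₁ = 0.0005, θ₂ = 1.3093, θ₃ = 0.6108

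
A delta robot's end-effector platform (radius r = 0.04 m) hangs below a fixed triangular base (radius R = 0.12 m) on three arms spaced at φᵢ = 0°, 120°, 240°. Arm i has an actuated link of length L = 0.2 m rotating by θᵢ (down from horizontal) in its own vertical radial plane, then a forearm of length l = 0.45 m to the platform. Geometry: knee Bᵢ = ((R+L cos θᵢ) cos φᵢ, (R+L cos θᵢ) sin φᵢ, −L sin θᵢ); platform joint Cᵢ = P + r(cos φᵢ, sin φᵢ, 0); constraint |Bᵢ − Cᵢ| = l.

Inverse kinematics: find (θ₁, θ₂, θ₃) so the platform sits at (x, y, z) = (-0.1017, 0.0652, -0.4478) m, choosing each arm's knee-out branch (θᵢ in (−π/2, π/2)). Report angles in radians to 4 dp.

θ₁ = 0.7855, θ₂ = 0.1744, θ₃ = 0.5237

φ1=0.0° → target in arm frame (-0.1017, 0.0652)
  e−x'=0.1817;  (l²−L²−(e−x')²−y'²−z²)/2L = -0.1882
  √(A²+B²)=0.4833;  θ1 = -1.1853+1.9709 ≈ 0.7855
rotate P by −φ2: (0.1073, 0.0555, -0.4478)
  A=-0.0273, B=-0.4478, C=(l²−L²−A²−y'²−z²)/(2L)=-0.1046
  θ2 = atan2(B,A) + arccos(C/0.4486) = 0.1744
arm 3 (φ=240.0°): x'=-0.0056, y'=-0.1207
  A cos θ + B sin θ = C:  0.0856·cos θ + -0.4478·sin θ = -0.1498
  γ=atan2(-0.4478,0.0856)=-1.3819;  ψ=arccos(-0.3286)=1.9056;  θ3=γ+ψ≈0.5237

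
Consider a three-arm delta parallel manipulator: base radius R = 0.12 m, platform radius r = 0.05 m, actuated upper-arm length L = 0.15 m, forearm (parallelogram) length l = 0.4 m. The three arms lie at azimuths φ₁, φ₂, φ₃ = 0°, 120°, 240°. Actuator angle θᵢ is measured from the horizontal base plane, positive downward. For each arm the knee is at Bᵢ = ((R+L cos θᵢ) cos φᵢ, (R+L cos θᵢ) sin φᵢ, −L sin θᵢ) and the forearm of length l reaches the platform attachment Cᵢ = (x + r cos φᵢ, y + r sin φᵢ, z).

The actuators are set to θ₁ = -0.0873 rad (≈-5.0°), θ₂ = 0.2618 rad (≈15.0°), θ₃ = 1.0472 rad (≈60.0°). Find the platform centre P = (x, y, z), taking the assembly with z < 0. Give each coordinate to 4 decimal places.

(0.1335, 0.1341, -0.3539)

S1 = (0.2194·cos0.0°, 0.2194·sin0.0°, 0.0131) = (0.2194, 0.0000, 0.0131)
arm 2 at φ=120.0°: e+L cos θ2 = 0.2149;  S2 = (-0.1074, 0.1861, -0.0388)
arm 3 at φ=240.0°: e+L cos θ3 = 0.1450;  S3 = (-0.0725, -0.1256, -0.1299)
subtract pairs → two planes through P
[-0.6537 0.3722 -0.1038]·P = -0.0006;  [-0.5839 -0.2511 -0.2860]·P = -0.0104
Cramer: x(z) = 0.0106-0.3473z;  y(z) = 0.0169-0.3312z
sphere 1 gives Az²+Bz+C=0 with A=1.2303, B=0.1077, C=-0.1159;  B²−4AC=0.5821;  roots -0.3539, 0.2663;  negative root z = -0.3539
x = 0.1335, y = 0.1341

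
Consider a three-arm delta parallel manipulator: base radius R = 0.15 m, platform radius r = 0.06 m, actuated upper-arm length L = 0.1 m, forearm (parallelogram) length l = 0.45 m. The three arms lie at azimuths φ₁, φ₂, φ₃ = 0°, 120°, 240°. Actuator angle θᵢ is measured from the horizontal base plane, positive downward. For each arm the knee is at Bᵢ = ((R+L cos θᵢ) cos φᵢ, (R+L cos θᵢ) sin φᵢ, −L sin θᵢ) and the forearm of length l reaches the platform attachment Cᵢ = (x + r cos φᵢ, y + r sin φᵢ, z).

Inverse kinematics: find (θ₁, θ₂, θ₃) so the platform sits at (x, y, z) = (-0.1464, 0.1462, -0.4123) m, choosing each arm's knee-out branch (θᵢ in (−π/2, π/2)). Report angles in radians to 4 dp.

arm 1 (φ=0.0°): x'=-0.1464, y'=0.1462
  A=0.2364, B=-0.4123, C=(l²−L²−A²−y'²−z²)/(2L)=-0.2738
  θ1 = atan2(B,A) + arccos(C/0.4753) = 1.1344
rotate P by −φ2: (0.1998, 0.0537, -0.4123)
  A cos θ + B sin θ = C:  -0.1098·cos θ + -0.4123·sin θ = 0.0378
  √(A²+B²)=0.4267;  θ2 = -1.8311+1.4820 ≈ -0.3491
arm 3 (φ=240.0°): x'=-0.0534, y'=-0.1999
  e−x'=0.1434;  (l²−L²−(e−x')²−y'²−z²)/2L = -0.1901
  γ=atan2(-0.4123,0.1434)=-1.2361;  ψ=arccos(-0.4354)=2.0213;  θ3=γ+ψ≈0.7852

θ₁ = 1.1344, θ₂ = -0.3491, θ₃ = 0.7852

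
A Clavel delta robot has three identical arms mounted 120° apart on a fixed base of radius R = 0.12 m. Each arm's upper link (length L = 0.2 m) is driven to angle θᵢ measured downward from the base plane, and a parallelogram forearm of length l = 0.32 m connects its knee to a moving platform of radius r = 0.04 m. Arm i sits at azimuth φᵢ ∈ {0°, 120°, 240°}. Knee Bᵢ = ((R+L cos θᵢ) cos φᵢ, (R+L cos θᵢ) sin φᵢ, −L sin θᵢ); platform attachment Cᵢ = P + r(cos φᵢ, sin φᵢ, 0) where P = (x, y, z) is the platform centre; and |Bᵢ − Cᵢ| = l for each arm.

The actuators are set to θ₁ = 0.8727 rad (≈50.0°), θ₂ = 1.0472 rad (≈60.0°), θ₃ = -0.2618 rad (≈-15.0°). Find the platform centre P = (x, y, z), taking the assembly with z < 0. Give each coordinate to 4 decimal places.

(-0.0561, -0.1537, -0.2467)

centre 1 = (0.2086·cos0.0°, 0.2086·sin0.0°, -0.1532) = (0.2086, 0.0000, -0.1532)
centre 2 = (0.1800·cos120.0°, 0.1800·sin120.0°, -0.1732) = (-0.0900, 0.1559, -0.1732)
arm 3 at φ=240.0°: e+L cos θ3 = 0.2732;  centre 3 = (-0.1366, -0.2366, 0.0518)
subtract pairs → two planes through P
plane₁₂: -0.5971x+0.3118y+-0.0400z = -0.0046
Cramer: x(z) = -0.0021+0.2188z;  y(z) = -0.0187+0.5472z
quadratic in z: (1.3473)z²+(0.1937)z+(-0.0342)=0, √Δ=0.4709 → z ∈ {-0.2467, 0.1029}; z = -0.2467 (taking z<0)
x = -0.0561, y = -0.1537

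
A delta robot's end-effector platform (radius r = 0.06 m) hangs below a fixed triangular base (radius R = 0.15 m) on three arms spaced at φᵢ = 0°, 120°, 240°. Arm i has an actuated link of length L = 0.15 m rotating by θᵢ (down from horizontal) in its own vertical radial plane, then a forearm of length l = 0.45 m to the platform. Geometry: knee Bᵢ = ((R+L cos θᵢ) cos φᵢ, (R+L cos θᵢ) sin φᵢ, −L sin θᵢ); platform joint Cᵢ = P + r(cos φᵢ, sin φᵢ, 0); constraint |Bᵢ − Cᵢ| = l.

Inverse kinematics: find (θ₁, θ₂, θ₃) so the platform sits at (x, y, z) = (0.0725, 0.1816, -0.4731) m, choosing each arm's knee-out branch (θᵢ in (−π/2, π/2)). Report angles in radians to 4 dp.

rotate P by −φ1: (0.0725, 0.1816, -0.4731)
  A=0.0175, B=-0.4731, C=(l²−L²−A²−y'²−z²)/(2L)=-0.2570
  √(A²+B²)=0.4734;  θ1 = -1.5338+2.1447 ≈ 0.6109
arm 2 (φ=120.0°): x'=0.1210, y'=-0.1536
  A cos θ + B sin θ = C:  -0.0310·cos θ + -0.4731·sin θ = -0.2279
  γ=atan2(-0.4731,-0.0310)=-1.6363;  ψ=arccos(-0.4807)=2.0723;  θ2=γ+ψ≈0.4360
arm 3 (φ=240.0°): x'=-0.1935, y'=-0.0280
  A=0.2835, B=-0.4731, C=(l²−L²−A²−y'²−z²)/(2L)=-0.4166
  √(A²+B²)=0.5515;  θ3 = -1.0309+2.4271 ≈ 1.3962

θ₁ = 0.6109, θ₂ = 0.4360, θ₃ = 1.3962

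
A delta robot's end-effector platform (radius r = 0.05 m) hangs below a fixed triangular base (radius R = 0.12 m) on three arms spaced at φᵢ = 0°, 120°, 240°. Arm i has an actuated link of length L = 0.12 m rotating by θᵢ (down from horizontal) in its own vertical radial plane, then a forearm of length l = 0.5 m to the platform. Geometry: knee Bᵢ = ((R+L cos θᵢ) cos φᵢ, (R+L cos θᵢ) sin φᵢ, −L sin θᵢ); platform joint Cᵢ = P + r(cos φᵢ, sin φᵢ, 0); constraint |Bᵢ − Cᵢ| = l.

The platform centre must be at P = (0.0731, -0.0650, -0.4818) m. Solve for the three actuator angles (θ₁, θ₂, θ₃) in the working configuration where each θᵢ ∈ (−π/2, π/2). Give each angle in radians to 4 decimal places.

θ₁ = 0.0002, θ₂ = 0.5238, θ₃ = 0.1748

arm 1 (φ=0.0°): x'=0.0731, y'=-0.0650
  e−x'=-0.0031;  (l²−L²−(e−x')²−y'²−z²)/2L = -0.0032
  θ1 = atan2(B,A) + arccos(C/0.4818) = 0.0002
rotate P by −φ2: (-0.0928, -0.0308, -0.4818)
  A=0.1628, B=-0.4818, C=(l²−L²−A²−y'²−z²)/(2L)=-0.1000
  √(A²+B²)=0.5086;  θ2 = -1.2449+1.7687 ≈ 0.5238
arm 3 (φ=240.0°): x'=0.0197, y'=0.0958
  e−x'=0.0503;  (l²−L²−(e−x')²−y'²−z²)/2L = -0.0343
  γ=atan2(-0.4818,0.0503)=-1.4669;  ψ=arccos(-0.0708)=1.6417;  θ3=γ+ψ≈0.1748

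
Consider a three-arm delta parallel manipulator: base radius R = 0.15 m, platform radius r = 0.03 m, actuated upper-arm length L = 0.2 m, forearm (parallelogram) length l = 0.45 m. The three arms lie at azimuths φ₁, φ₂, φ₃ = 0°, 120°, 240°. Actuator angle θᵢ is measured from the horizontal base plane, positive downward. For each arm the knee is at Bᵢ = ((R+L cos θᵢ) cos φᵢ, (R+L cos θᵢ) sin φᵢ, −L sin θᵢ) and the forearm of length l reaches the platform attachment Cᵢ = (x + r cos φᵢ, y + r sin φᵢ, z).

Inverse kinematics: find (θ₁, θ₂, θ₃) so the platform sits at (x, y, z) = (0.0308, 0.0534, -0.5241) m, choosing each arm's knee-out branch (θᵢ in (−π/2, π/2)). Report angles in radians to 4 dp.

arm 1 (φ=0.0°): x'=0.0308, y'=0.0534
  A=0.0892, B=-0.5241, C=(l²−L²−A²−y'²−z²)/(2L)=-0.3075
  γ=atan2(-0.5241,0.0892)=-1.4022;  ψ=arccos(-0.5784)=2.1875;  θ1=γ+ψ≈0.7853
φ2=120.0° → target in arm frame (0.0308, -0.0534)
  e−x'=0.0892;  (l²−L²−(e−x')²−y'²−z²)/2L = -0.3074
  γ=atan2(-0.5241,0.0892)=-1.4023;  ψ=arccos(-0.5783)=2.1874;  θ2=γ+ψ≈0.7851
rotate P by −φ3: (-0.0616, 0.0000, -0.5241)
  e−x'=0.1816;  (l²−L²−(e−x')²−y'²−z²)/2L = -0.3629
  γ=atan2(-0.5241,0.1816)=-1.2372;  ψ=arccos(-0.6543)=2.2841;  θ3=γ+ψ≈1.0469

θ₁ = 0.7853, θ₂ = 0.7851, θ₃ = 1.0469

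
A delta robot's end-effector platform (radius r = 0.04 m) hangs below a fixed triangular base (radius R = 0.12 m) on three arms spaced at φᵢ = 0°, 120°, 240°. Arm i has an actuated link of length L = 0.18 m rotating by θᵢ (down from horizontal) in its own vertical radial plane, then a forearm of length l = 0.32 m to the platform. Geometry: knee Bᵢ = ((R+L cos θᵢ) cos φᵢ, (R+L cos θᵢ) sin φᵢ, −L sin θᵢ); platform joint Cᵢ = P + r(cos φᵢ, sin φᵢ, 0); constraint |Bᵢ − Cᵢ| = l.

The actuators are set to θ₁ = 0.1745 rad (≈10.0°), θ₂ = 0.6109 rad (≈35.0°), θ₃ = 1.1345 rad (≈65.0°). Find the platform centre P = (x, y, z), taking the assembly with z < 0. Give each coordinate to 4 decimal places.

arm 1 at φ=0.0°: e+L cos θ1 = 0.2573;  O1 = (0.2573, 0.0000, -0.0313)
arm 2 at φ=120.0°: e+L cos θ2 = 0.2274;  O2 = (-0.1137, 0.1970, -0.1032)
arm 3 at φ=240.0°: e+L cos θ3 = 0.1561;  O3 = (-0.0780, -0.1352, -0.1631)
|O₂|²−|O₁|² = -0.0048;  |O₃|²−|O₁|² = -0.0162
plane₁₂: -0.7420x+0.3939y+-0.1440z = -0.0048
Cramer: x(z) = 0.0165-0.3073z;  y(z) = 0.0190-0.2133z
quadratic in z: (1.1400)z²+(0.2024)z+(-0.0431)=0, √Δ=0.4873 → z ∈ {-0.3025, 0.1250}; z = -0.3025 (taking z<0)
x = 0.1095, y = 0.0835

(0.1095, 0.0835, -0.3025)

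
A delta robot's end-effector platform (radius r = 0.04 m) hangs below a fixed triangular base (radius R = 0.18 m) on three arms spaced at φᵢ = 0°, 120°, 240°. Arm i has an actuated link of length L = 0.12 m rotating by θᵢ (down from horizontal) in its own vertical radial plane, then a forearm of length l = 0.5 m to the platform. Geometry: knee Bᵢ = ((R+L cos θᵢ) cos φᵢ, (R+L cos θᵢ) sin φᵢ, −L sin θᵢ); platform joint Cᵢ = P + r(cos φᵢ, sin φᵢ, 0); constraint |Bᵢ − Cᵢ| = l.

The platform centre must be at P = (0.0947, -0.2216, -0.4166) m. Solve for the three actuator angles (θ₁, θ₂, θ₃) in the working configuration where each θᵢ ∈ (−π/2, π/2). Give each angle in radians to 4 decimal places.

rotate P by −φ1: (0.0947, -0.2216, -0.4166)
  A cos θ + B sin θ = C:  0.0453·cos θ + -0.4166·sin θ = 0.0454
  θ1 = atan2(B,A) + arccos(C/0.4191) = -0.0001
φ2=120.0° → target in arm frame (-0.2393, 0.0288)
  A cos θ + B sin θ = C:  0.3793·cos θ + -0.4166·sin θ = -0.3443
  γ=atan2(-0.4166,0.3793)=-0.8323;  ψ=arccos(-0.6111)=2.2282;  θ2=γ+ψ≈1.3959
arm 3 (φ=240.0°): x'=0.1446, y'=0.1928
  A cos θ + B sin θ = C:  -0.0046·cos θ + -0.4166·sin θ = 0.1035
  θ3 = atan2(B,A) + arccos(C/0.4166) = -0.2621

θ₁ = -0.0001, θ₂ = 1.3959, θ₃ = -0.2621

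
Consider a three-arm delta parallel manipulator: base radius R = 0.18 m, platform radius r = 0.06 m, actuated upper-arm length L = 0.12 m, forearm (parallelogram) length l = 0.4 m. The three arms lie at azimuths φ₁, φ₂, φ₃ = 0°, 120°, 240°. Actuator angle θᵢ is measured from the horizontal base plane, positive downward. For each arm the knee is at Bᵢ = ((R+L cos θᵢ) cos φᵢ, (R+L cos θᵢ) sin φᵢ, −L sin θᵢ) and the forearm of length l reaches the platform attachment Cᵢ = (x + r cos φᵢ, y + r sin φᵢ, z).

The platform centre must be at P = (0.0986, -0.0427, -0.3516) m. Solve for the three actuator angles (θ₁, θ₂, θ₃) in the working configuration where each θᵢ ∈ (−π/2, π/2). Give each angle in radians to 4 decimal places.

θ₁ = -0.1744, θ₂ = 0.7855, θ₃ = 0.4368

arm 1 (φ=0.0°): x'=0.0986, y'=-0.0427
  e−x'=0.0214;  (l²−L²−(e−x')²−y'²−z²)/2L = 0.0821
  γ=atan2(-0.3516,0.0214)=-1.5100;  ψ=arccos(0.2330)=1.3357;  θ1=γ+ψ≈-0.1744
φ2=120.0° → target in arm frame (-0.0863, -0.0640)
  A cos θ + B sin θ = C:  0.2063·cos θ + -0.3516·sin θ = -0.1028
  √(A²+B²)=0.4076;  θ2 = -1.0402+1.8258 ≈ 0.7855
rotate P by −φ3: (-0.0123, 0.1067, -0.3516)
  e−x'=0.1323;  (l²−L²−(e−x')²−y'²−z²)/2L = -0.0289
  θ3 = atan2(B,A) + arccos(C/0.3757) = 0.4368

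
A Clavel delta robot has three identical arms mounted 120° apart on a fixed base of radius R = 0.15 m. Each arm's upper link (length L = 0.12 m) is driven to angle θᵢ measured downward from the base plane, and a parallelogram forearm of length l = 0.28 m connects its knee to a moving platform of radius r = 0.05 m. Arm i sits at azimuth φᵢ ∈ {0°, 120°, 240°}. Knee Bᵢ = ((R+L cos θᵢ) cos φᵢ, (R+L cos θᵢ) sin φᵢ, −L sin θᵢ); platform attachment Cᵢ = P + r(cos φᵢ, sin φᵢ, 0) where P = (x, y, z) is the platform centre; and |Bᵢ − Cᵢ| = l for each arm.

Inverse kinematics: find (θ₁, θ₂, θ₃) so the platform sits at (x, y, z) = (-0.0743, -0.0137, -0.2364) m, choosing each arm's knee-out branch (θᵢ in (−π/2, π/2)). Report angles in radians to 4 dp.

arm 1 (φ=0.0°): x'=-0.0743, y'=-0.0137
  A=0.1743, B=-0.2364, C=(l²−L²−A²−y'²−z²)/(2L)=-0.0936
  γ=atan2(-0.2364,0.1743)=-0.9355;  ψ=arccos(-0.3185)=1.8950;  θ1=γ+ψ≈0.9595
arm 2 (φ=120.0°): x'=0.0253, y'=0.0712
  A=0.0747, B=-0.2364, C=(l²−L²−A²−y'²−z²)/(2L)=-0.0106
  √(A²+B²)=0.2479;  θ2 = -1.2647+1.6134 ≈ 0.3488
rotate P by −φ3: (0.0490, -0.0575, -0.2364)
  e−x'=0.0510;  (l²−L²−(e−x')²−y'²−z²)/2L = 0.0092
  γ=atan2(-0.2364,0.0510)=-1.3584;  ψ=arccos(0.0381)=1.5327;  θ3=γ+ψ≈0.1743

θ₁ = 0.9595, θ₂ = 0.3488, θ₃ = 0.1743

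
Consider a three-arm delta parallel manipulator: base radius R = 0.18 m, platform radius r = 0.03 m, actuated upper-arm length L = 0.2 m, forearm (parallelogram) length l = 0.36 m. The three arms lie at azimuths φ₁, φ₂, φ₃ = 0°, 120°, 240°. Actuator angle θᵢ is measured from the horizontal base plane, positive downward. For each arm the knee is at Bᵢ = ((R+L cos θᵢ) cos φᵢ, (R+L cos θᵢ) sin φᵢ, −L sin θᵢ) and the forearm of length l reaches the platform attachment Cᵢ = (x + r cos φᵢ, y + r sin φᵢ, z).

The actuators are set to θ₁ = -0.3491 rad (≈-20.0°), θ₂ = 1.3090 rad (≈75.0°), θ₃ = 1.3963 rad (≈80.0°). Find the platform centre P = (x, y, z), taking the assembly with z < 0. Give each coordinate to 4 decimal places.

arm 1 at φ=0.0°: e+L cos θ1 = 0.3379;  centre 1 = (0.3379, 0.0000, 0.0684)
centre 2 = (0.2018·cos120.0°, 0.2018·sin120.0°, -0.1932) = (-0.1009, 0.1747, -0.1932)
arm 3 at φ=240.0°: e+L cos θ3 = 0.1847;  centre 3 = (-0.0924, -0.1600, -0.1970)
eliminate P² terms by subtracting sphere 1 from 2 and 3
[-0.8776 0.3495 -0.5232]·P = -0.0409;  [-0.8606 -0.3199 -0.5307]·P = -0.0460
Cramer: x(z) = 0.0501-0.6068z;  y(z) = 0.0089-0.0267z
quadratic in z: (1.3689)z²+(0.2120)z+(-0.0420)=0, √Δ=0.5243 → z ∈ {-0.2689, 0.1141}; z = -0.2689 (taking z<0)
x = 0.2133, y = 0.0161

(0.2133, 0.0161, -0.2689)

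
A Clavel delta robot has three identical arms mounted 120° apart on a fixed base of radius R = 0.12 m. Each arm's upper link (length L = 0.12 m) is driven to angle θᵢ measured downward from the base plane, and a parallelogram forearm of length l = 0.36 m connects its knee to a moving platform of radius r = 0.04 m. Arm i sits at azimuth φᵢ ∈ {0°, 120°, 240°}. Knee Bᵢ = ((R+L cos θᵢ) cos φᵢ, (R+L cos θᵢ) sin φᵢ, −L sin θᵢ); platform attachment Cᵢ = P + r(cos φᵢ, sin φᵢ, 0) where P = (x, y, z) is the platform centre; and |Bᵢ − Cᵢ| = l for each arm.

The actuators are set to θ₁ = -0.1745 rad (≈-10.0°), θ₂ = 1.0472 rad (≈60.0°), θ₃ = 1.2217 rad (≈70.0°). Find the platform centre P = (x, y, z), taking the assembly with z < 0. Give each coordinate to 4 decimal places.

(0.1871, 0.0278, -0.3379)

arm 1 at φ=0.0°: ρ1 = 0.1982;  centre 1 = (0.1982, 0.0000, 0.0208)
arm 2 at φ=120.0°: ρ2 = 0.1400;  centre 2 = (-0.0700, 0.1212, -0.1039)
φ3=240.0°: virtual centre (-0.0605, -0.1048, -0.1128), radius l
eliminate P² terms by subtracting sphere 1 from 2 and 3
plane₁₂: -0.5364x+0.2425y+-0.2495z = -0.0093
Cramer: x(z) = 0.0208-0.4922z;  y(z) = 0.0076-0.0597z
into |P−centre ₁|² = l²: 1.2458z² + 0.1321z + -0.0976 = 0;  Δ = 0.5040;  z = -0.3379 or 0.2319 → z<0 root = -0.3379
x = 0.1871, y = 0.0278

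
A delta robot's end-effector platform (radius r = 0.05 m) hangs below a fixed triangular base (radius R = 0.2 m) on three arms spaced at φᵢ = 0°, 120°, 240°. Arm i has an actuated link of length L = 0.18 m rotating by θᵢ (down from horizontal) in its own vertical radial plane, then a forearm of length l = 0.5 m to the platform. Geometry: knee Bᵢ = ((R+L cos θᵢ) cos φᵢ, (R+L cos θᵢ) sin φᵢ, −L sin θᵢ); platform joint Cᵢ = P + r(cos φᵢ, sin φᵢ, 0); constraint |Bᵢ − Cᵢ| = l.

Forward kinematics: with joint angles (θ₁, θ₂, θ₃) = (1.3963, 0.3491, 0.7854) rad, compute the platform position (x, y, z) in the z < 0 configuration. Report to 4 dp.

arm 1 at φ=0.0°: (R−r)+L cos θ1 = 0.1813;  O1 = (0.1813, 0.0000, -0.1773)
φ2=120.0°: virtual centre (-0.1596, 0.2764, -0.0616), radius l
arm 3 at φ=240.0°: (R−r)+L cos θ3 = 0.2773;  O3 = (-0.1386, -0.2401, -0.1273)
|O₂|²−|O₁|² = 0.0414;  |O₃|²−|O₁|² = 0.0288
[-0.6816 0.5528 0.2314]·P = 0.0414;  [-0.6398 -0.4803 0.1000]·P = 0.0288
Cramer: x(z) = -0.0526+0.2443z;  y(z) = 0.0100-0.1173z
quadratic in z: (1.0735)z²+(0.2379)z+(-0.1638)=0, √Δ=0.8718 → z ∈ {-0.5169, 0.2952}; z = -0.5169 (taking z<0)
x = -0.1788, y = 0.0707

(-0.1788, 0.0707, -0.5169)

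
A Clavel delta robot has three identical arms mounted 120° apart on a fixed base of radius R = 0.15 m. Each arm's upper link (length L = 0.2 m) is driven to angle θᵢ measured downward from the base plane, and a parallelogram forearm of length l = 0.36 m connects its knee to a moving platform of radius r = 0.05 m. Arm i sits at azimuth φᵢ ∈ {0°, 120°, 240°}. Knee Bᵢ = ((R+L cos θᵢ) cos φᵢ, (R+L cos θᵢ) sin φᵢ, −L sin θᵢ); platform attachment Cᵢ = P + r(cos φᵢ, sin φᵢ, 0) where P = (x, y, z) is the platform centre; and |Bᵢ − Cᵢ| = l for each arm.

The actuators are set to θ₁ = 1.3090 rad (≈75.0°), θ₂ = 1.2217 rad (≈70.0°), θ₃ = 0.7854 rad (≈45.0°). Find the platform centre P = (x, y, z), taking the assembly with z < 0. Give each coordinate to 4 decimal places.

φ1=0.0°: virtual centre (0.1518, 0.0000, -0.1932), radius l
arm 2 at φ=120.0°: ρ2 = 0.1684;  centre 2 = (-0.0842, 0.1458, -0.1879)
arm 3 at φ=240.0°: ρ3 = 0.2414;  centre 3 = (-0.1207, -0.2091, -0.1414)
subtract pairs → two planes through P
[-0.4719 0.2917 0.0105]·P = 0.0033;  [-0.5449 -0.4182 0.1035]·P = 0.0179
Cramer: x(z) = -0.0186+0.0971z;  y(z) = -0.0187+0.1211z
into |P−centre ₁|² = l²: 1.0241z² + 0.3488z + -0.0629 = 0;  Δ = 0.3794;  z = -0.4710 or 0.1304 → z<0 root = -0.4710
x = -0.0643, y = -0.0757

(-0.0643, -0.0757, -0.4710)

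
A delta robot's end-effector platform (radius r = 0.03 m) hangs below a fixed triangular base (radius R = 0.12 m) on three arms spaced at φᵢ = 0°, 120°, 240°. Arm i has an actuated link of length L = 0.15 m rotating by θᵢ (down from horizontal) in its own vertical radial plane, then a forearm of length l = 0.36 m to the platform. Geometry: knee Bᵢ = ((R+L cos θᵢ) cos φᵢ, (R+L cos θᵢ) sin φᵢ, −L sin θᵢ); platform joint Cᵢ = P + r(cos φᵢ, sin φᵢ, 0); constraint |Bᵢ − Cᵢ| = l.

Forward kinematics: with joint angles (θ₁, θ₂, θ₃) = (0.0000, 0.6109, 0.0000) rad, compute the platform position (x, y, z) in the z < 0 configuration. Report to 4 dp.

φ1=0.0°: virtual centre (0.2400, 0.0000, 0.0000), radius l
centre 2 = (0.2129·cos120.0°, 0.2129·sin120.0°, -0.0860) = (-0.1064, 0.1844, -0.0860)
centre 3 = (0.2400·cos240.0°, 0.2400·sin240.0°, 0.0000) = (-0.1200, -0.2078, 0.0000)
eliminate P² terms by subtracting sphere 1 from 2 and 3
[-0.6929 0.3687 -0.1721]·P = -0.0049;  [-0.7200 -0.4157 0.0000]·P = 0.0000
det = 0.5535;  x = 0.0037+-0.1292z,  y = -0.0064+0.2239z
quadratic in z: (1.0668)z²+(0.0582)z+(-0.0737)=0, √Δ=0.5638 → z ∈ {-0.2916, 0.2370}; z = -0.2916 (taking z<0)
x = 0.0413, y = -0.0716

(0.0413, -0.0716, -0.2916)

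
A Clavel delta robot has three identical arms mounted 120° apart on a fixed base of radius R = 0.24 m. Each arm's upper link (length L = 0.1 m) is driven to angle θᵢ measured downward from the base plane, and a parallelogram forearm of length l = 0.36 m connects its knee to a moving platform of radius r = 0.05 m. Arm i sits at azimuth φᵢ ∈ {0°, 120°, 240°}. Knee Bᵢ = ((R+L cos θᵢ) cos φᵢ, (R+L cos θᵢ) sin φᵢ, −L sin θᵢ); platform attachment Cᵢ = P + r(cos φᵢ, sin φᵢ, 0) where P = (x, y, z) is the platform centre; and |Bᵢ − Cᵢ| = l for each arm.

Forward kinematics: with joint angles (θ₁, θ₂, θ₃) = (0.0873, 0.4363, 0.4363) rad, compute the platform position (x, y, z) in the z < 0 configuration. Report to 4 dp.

(0.0236, 0.0000, -0.2512)

φ1=0.0°: virtual centre (0.2896, 0.0000, -0.0087), radius l
arm 2 at φ=120.0°: e+L cos θ2 = 0.2806;  S2 = (-0.1403, 0.2430, -0.0423)
arm 3 at φ=240.0°: e+L cos θ3 = 0.2806;  S3 = (-0.1403, -0.2430, -0.0423)
subtract pairs → two planes through P
linear system: -0.8599x+0.4861y = -0.0034−-0.0671z; -0.8599x+-0.4861y = -0.0034−-0.0671z
det = 0.8359;  x = 0.0040+-0.0780z,  y = 0.0000+0.0000z
quadratic in z: (1.0061)z²+(0.0620)z+(-0.0479)=0, √Δ=0.4435 → z ∈ {-0.2512, 0.1896}; z = -0.2512 (taking z<0)
x = 0.0236, y = 0.0000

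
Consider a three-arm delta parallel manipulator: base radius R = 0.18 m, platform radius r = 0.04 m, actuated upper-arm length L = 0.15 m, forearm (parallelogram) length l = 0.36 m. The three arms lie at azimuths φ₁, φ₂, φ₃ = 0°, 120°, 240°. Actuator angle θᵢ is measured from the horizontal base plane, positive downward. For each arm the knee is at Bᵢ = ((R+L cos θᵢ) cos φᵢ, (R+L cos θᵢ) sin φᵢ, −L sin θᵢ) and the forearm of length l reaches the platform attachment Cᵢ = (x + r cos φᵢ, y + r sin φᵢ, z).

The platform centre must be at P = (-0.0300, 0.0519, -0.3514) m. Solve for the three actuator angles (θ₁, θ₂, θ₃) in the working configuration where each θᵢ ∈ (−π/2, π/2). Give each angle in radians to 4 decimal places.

rotate P by −φ1: (-0.0300, 0.0519, -0.3514)
  A cos θ + B sin θ = C:  0.1700·cos θ + -0.3514·sin θ = -0.1599
  θ1 = atan2(B,A) + arccos(C/0.3904) = 0.8727
rotate P by −φ2: (0.0599, 0.0000, -0.3514)
  e−x'=0.0801;  (l²−L²−(e−x')²−y'²−z²)/2L = -0.0760
  √(A²+B²)=0.3604;  θ2 = -1.3468+1.7832 ≈ 0.4364
φ3=240.0° → target in arm frame (-0.0299, -0.0519)
  e−x'=0.1699;  (l²−L²−(e−x')²−y'²−z²)/2L = -0.1599
  γ=atan2(-0.3514,0.1699)=-1.1203;  ψ=arccos(-0.4096)=1.9928;  θ3=γ+ψ≈0.8724

θ₁ = 0.8727, θ₂ = 0.4364, θ₃ = 0.8724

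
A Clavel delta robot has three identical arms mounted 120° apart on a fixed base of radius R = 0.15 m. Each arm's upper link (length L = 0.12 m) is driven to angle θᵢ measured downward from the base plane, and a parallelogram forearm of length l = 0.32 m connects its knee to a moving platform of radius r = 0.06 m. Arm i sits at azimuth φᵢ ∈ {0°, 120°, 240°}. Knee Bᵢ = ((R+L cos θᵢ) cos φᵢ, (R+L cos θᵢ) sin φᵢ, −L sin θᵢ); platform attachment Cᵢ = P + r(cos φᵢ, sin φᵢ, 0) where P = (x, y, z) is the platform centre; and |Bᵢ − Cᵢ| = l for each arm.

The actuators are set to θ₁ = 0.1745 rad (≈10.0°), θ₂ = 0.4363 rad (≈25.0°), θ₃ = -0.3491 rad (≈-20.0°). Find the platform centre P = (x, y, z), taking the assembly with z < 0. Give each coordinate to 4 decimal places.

(-0.0102, -0.0657, -0.2453)

arm 1 at φ=0.0°: e+L cos θ1 = 0.2082;  S1 = (0.2082, 0.0000, -0.0208)
arm 2 at φ=120.0°: e+L cos θ2 = 0.1988;  S2 = (-0.0994, 0.1721, -0.0507)
S3 = (0.2028·cos240.0°, 0.2028·sin240.0°, 0.0410) = (-0.1014, -0.1756, 0.0410)
eliminate P² terms by subtracting sphere 1 from 2 and 3
plane₁₂: -0.6151x+0.3443y+-0.0598z = -0.0017
det = 0.4292;  x = 0.0022+0.0504z,  y = -0.0010+0.2636z
into |P−S₁|² = l²: 1.0720z² + 0.0204z + -0.0595 = 0;  Δ = 0.2557;  z = -0.2453 or 0.2263 → z<0 root = -0.2453
x = -0.0102, y = -0.0657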